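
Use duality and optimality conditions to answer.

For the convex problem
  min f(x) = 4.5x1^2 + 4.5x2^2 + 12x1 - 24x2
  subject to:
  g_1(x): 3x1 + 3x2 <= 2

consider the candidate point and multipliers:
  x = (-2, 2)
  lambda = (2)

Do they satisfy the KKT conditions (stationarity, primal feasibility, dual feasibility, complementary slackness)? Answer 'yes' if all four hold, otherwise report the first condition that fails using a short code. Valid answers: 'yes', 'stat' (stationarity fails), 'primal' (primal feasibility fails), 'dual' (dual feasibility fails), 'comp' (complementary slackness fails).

Gradient of f: grad f(x) = Q x + c = (-6, -6)
Constraint values g_i(x) = a_i^T x - b_i:
  g_1((-2, 2)) = -2
Stationarity residual: grad f(x) + sum_i lambda_i a_i = (0, 0)
  -> stationarity OK
Primal feasibility (all g_i <= 0): OK
Dual feasibility (all lambda_i >= 0): OK
Complementary slackness (lambda_i * g_i(x) = 0 for all i): FAILS

Verdict: the first failing condition is complementary_slackness -> comp.

comp


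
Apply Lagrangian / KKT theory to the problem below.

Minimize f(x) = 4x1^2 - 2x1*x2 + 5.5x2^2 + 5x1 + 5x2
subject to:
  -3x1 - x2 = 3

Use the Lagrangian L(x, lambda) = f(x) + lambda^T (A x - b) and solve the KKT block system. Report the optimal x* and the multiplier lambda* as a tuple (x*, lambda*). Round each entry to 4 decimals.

Form the Lagrangian:
  L(x, lambda) = (1/2) x^T Q x + c^T x + lambda^T (A x - b)
Stationarity (grad_x L = 0): Q x + c + A^T lambda = 0.
Primal feasibility: A x = b.

This gives the KKT block system:
  [ Q   A^T ] [ x     ]   [-c ]
  [ A    0  ] [ lambda ] = [ b ]

Solving the linear system:
  x*      = (-0.7983, -0.605)
  lambda* = (-0.0588)
  f(x*)   = -3.4202

x* = (-0.7983, -0.605), lambda* = (-0.0588)


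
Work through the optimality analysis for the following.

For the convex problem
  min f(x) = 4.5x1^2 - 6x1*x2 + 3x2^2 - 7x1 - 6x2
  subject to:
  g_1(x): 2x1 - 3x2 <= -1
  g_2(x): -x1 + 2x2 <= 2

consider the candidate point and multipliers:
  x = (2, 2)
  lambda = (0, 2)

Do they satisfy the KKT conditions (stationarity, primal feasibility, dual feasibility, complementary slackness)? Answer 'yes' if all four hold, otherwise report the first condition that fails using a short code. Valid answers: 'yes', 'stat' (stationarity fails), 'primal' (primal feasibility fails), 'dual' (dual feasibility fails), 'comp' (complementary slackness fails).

Gradient of f: grad f(x) = Q x + c = (-1, -6)
Constraint values g_i(x) = a_i^T x - b_i:
  g_1((2, 2)) = -1
  g_2((2, 2)) = 0
Stationarity residual: grad f(x) + sum_i lambda_i a_i = (-3, -2)
  -> stationarity FAILS
Primal feasibility (all g_i <= 0): OK
Dual feasibility (all lambda_i >= 0): OK
Complementary slackness (lambda_i * g_i(x) = 0 for all i): OK

Verdict: the first failing condition is stationarity -> stat.

stat


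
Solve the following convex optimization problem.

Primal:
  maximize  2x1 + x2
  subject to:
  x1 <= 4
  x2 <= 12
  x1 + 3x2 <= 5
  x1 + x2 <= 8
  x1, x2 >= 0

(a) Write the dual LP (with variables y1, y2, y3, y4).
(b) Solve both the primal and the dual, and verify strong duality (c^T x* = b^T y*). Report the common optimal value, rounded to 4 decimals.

The standard primal-dual pair for 'max c^T x s.t. A x <= b, x >= 0' is:
  Dual:  min b^T y  s.t.  A^T y >= c,  y >= 0.

So the dual LP is:
  minimize  4y1 + 12y2 + 5y3 + 8y4
  subject to:
    y1 + y3 + y4 >= 2
    y2 + 3y3 + y4 >= 1
    y1, y2, y3, y4 >= 0

Solving the primal: x* = (4, 0.3333).
  primal value c^T x* = 8.3333.
Solving the dual: y* = (1.6667, 0, 0.3333, 0).
  dual value b^T y* = 8.3333.
Strong duality: c^T x* = b^T y*. Confirmed.

8.3333


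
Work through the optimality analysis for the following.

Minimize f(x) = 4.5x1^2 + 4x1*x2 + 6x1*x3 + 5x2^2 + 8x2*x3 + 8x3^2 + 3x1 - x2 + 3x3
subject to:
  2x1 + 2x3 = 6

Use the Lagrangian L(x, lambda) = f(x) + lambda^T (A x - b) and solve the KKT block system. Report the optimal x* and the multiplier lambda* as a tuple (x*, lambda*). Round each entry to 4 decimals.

Form the Lagrangian:
  L(x, lambda) = (1/2) x^T Q x + c^T x + lambda^T (A x - b)
Stationarity (grad_x L = 0): Q x + c + A^T lambda = 0.
Primal feasibility: A x = b.

This gives the KKT block system:
  [ Q   A^T ] [ x     ]   [-c ]
  [ A    0  ] [ lambda ] = [ b ]

Solving the linear system:
  x*      = (1.8246, -1.5702, 1.1754)
  lambda* = (-10.0965)
  f(x*)   = 35.5746

x* = (1.8246, -1.5702, 1.1754), lambda* = (-10.0965)


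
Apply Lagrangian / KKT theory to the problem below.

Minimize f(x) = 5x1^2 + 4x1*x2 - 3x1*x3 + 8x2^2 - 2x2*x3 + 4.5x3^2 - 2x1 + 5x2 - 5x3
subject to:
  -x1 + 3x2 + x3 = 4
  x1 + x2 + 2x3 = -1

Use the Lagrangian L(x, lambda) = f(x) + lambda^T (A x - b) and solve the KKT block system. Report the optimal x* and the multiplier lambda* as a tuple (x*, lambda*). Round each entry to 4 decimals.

Form the Lagrangian:
  L(x, lambda) = (1/2) x^T Q x + c^T x + lambda^T (A x - b)
Stationarity (grad_x L = 0): Q x + c + A^T lambda = 0.
Primal feasibility: A x = b.

This gives the KKT block system:
  [ Q   A^T ] [ x     ]   [-c ]
  [ A    0  ] [ lambda ] = [ b ]

Solving the linear system:
  x*      = (-1.4625, 0.9225, -0.23)
  lambda* = (-6.6538, 5.5908)
  f(x*)   = 20.4467

x* = (-1.4625, 0.9225, -0.23), lambda* = (-6.6538, 5.5908)


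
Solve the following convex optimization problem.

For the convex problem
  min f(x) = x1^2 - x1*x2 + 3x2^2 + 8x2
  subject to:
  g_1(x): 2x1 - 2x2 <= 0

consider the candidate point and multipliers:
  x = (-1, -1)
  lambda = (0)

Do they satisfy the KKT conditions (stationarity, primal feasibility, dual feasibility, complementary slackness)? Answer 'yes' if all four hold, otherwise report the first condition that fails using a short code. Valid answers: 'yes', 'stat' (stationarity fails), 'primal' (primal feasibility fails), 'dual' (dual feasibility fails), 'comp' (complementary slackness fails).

Gradient of f: grad f(x) = Q x + c = (-1, 3)
Constraint values g_i(x) = a_i^T x - b_i:
  g_1((-1, -1)) = 0
Stationarity residual: grad f(x) + sum_i lambda_i a_i = (-1, 3)
  -> stationarity FAILS
Primal feasibility (all g_i <= 0): OK
Dual feasibility (all lambda_i >= 0): OK
Complementary slackness (lambda_i * g_i(x) = 0 for all i): OK

Verdict: the first failing condition is stationarity -> stat.

stat


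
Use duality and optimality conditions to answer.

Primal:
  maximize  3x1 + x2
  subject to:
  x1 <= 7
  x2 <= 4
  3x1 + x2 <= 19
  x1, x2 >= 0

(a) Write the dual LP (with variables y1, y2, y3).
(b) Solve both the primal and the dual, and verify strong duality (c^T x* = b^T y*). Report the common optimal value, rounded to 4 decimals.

The standard primal-dual pair for 'max c^T x s.t. A x <= b, x >= 0' is:
  Dual:  min b^T y  s.t.  A^T y >= c,  y >= 0.

So the dual LP is:
  minimize  7y1 + 4y2 + 19y3
  subject to:
    y1 + 3y3 >= 3
    y2 + y3 >= 1
    y1, y2, y3 >= 0

Solving the primal: x* = (6.3333, 0).
  primal value c^T x* = 19.
Solving the dual: y* = (0, 0, 1).
  dual value b^T y* = 19.
Strong duality: c^T x* = b^T y*. Confirmed.

19


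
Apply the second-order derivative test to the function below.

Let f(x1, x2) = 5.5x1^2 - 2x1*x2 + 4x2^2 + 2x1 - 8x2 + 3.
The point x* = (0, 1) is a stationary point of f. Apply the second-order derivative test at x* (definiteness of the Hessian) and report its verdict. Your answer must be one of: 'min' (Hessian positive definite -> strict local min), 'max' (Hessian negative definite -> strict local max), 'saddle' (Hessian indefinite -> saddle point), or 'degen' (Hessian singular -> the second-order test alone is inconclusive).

Compute the Hessian H = grad^2 f:
  H = [[11, -2], [-2, 8]]
Verify stationarity: grad f(x*) = H x* + g = (0, 0).
Eigenvalues of H: 7, 12.
Both eigenvalues > 0, so H is positive definite -> x* is a strict local min.

min


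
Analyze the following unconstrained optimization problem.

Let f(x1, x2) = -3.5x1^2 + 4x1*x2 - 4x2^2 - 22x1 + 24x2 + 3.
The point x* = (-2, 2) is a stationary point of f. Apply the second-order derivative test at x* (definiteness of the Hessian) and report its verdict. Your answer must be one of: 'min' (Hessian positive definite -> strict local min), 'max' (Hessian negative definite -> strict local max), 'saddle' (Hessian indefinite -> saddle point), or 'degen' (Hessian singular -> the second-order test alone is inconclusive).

Compute the Hessian H = grad^2 f:
  H = [[-7, 4], [4, -8]]
Verify stationarity: grad f(x*) = H x* + g = (0, 0).
Eigenvalues of H: -11.5311, -3.4689.
Both eigenvalues < 0, so H is negative definite -> x* is a strict local max.

max


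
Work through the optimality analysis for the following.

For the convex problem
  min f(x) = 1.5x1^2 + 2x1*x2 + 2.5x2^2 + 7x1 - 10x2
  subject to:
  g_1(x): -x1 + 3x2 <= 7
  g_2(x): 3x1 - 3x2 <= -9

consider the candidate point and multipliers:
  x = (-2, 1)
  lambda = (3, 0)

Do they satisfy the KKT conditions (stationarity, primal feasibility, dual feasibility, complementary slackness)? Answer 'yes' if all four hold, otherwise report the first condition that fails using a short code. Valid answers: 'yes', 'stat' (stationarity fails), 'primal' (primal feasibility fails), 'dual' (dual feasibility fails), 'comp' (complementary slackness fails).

Gradient of f: grad f(x) = Q x + c = (3, -9)
Constraint values g_i(x) = a_i^T x - b_i:
  g_1((-2, 1)) = -2
  g_2((-2, 1)) = 0
Stationarity residual: grad f(x) + sum_i lambda_i a_i = (0, 0)
  -> stationarity OK
Primal feasibility (all g_i <= 0): OK
Dual feasibility (all lambda_i >= 0): OK
Complementary slackness (lambda_i * g_i(x) = 0 for all i): FAILS

Verdict: the first failing condition is complementary_slackness -> comp.

comp


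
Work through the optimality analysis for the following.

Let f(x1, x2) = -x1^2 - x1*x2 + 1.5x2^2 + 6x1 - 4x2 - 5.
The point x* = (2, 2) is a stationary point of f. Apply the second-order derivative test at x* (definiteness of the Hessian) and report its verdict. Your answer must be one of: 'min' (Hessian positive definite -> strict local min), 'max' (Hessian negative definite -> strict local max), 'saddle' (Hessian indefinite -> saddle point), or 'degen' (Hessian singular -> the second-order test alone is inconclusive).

Compute the Hessian H = grad^2 f:
  H = [[-2, -1], [-1, 3]]
Verify stationarity: grad f(x*) = H x* + g = (0, 0).
Eigenvalues of H: -2.1926, 3.1926.
Eigenvalues have mixed signs, so H is indefinite -> x* is a saddle point.

saddle


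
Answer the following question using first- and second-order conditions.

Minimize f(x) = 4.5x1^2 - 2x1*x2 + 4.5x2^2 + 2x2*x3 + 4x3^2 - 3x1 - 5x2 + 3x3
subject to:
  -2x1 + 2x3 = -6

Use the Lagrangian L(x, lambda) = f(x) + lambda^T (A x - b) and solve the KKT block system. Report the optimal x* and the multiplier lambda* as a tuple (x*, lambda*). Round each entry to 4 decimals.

Form the Lagrangian:
  L(x, lambda) = (1/2) x^T Q x + c^T x + lambda^T (A x - b)
Stationarity (grad_x L = 0): Q x + c + A^T lambda = 0.
Primal feasibility: A x = b.

This gives the KKT block system:
  [ Q   A^T ] [ x     ]   [-c ]
  [ A    0  ] [ lambda ] = [ b ]

Solving the linear system:
  x*      = (1.4118, 1.2222, -1.5882)
  lambda* = (3.6307)
  f(x*)   = 3.3366

x* = (1.4118, 1.2222, -1.5882), lambda* = (3.6307)


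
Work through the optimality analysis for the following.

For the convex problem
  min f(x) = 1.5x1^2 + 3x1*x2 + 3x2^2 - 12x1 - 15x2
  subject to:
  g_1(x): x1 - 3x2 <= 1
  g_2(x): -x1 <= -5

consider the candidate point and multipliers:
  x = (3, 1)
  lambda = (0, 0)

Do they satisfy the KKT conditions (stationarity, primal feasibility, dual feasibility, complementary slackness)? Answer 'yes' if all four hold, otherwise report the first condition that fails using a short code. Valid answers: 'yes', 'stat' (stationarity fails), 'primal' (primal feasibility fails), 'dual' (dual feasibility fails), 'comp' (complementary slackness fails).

Gradient of f: grad f(x) = Q x + c = (0, 0)
Constraint values g_i(x) = a_i^T x - b_i:
  g_1((3, 1)) = -1
  g_2((3, 1)) = 2
Stationarity residual: grad f(x) + sum_i lambda_i a_i = (0, 0)
  -> stationarity OK
Primal feasibility (all g_i <= 0): FAILS
Dual feasibility (all lambda_i >= 0): OK
Complementary slackness (lambda_i * g_i(x) = 0 for all i): OK

Verdict: the first failing condition is primal_feasibility -> primal.

primal


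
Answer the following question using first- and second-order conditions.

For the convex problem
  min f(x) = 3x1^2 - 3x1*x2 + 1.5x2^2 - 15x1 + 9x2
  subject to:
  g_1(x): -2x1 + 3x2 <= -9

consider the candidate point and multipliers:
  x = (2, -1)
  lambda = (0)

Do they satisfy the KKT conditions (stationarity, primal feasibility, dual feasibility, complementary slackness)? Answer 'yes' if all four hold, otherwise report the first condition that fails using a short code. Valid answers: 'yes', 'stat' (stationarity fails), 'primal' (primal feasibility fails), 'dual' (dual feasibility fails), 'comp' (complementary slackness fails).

Gradient of f: grad f(x) = Q x + c = (0, 0)
Constraint values g_i(x) = a_i^T x - b_i:
  g_1((2, -1)) = 2
Stationarity residual: grad f(x) + sum_i lambda_i a_i = (0, 0)
  -> stationarity OK
Primal feasibility (all g_i <= 0): FAILS
Dual feasibility (all lambda_i >= 0): OK
Complementary slackness (lambda_i * g_i(x) = 0 for all i): OK

Verdict: the first failing condition is primal_feasibility -> primal.

primal


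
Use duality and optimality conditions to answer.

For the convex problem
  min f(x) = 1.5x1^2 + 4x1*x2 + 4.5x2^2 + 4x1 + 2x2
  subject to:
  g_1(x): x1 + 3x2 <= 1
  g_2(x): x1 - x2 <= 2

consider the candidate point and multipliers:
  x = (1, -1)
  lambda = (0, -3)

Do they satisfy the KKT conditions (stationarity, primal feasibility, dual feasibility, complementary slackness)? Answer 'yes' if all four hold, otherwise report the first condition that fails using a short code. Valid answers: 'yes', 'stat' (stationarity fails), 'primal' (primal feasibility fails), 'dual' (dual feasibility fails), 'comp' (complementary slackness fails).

Gradient of f: grad f(x) = Q x + c = (3, -3)
Constraint values g_i(x) = a_i^T x - b_i:
  g_1((1, -1)) = -3
  g_2((1, -1)) = 0
Stationarity residual: grad f(x) + sum_i lambda_i a_i = (0, 0)
  -> stationarity OK
Primal feasibility (all g_i <= 0): OK
Dual feasibility (all lambda_i >= 0): FAILS
Complementary slackness (lambda_i * g_i(x) = 0 for all i): OK

Verdict: the first failing condition is dual_feasibility -> dual.

dual


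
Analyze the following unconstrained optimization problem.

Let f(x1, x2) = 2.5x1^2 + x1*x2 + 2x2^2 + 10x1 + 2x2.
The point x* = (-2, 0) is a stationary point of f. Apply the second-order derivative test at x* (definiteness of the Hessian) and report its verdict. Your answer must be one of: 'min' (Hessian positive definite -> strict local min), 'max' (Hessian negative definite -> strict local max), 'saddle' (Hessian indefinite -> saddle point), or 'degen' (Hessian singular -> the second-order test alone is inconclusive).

Compute the Hessian H = grad^2 f:
  H = [[5, 1], [1, 4]]
Verify stationarity: grad f(x*) = H x* + g = (0, 0).
Eigenvalues of H: 3.382, 5.618.
Both eigenvalues > 0, so H is positive definite -> x* is a strict local min.

min


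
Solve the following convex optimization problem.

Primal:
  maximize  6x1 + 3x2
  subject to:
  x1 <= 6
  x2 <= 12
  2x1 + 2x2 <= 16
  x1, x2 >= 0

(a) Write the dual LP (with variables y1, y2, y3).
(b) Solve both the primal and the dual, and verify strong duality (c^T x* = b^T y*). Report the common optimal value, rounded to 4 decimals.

The standard primal-dual pair for 'max c^T x s.t. A x <= b, x >= 0' is:
  Dual:  min b^T y  s.t.  A^T y >= c,  y >= 0.

So the dual LP is:
  minimize  6y1 + 12y2 + 16y3
  subject to:
    y1 + 2y3 >= 6
    y2 + 2y3 >= 3
    y1, y2, y3 >= 0

Solving the primal: x* = (6, 2).
  primal value c^T x* = 42.
Solving the dual: y* = (3, 0, 1.5).
  dual value b^T y* = 42.
Strong duality: c^T x* = b^T y*. Confirmed.

42


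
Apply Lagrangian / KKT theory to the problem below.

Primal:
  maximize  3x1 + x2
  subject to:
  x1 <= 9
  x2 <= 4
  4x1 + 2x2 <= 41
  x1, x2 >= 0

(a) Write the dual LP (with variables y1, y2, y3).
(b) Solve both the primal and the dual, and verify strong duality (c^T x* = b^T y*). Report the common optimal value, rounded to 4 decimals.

The standard primal-dual pair for 'max c^T x s.t. A x <= b, x >= 0' is:
  Dual:  min b^T y  s.t.  A^T y >= c,  y >= 0.

So the dual LP is:
  minimize  9y1 + 4y2 + 41y3
  subject to:
    y1 + 4y3 >= 3
    y2 + 2y3 >= 1
    y1, y2, y3 >= 0

Solving the primal: x* = (9, 2.5).
  primal value c^T x* = 29.5.
Solving the dual: y* = (1, 0, 0.5).
  dual value b^T y* = 29.5.
Strong duality: c^T x* = b^T y*. Confirmed.

29.5


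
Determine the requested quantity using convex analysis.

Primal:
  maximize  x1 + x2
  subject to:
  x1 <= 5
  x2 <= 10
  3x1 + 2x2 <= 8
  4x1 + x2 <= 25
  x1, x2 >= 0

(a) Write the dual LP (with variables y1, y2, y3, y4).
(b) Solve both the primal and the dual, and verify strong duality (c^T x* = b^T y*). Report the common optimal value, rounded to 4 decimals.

The standard primal-dual pair for 'max c^T x s.t. A x <= b, x >= 0' is:
  Dual:  min b^T y  s.t.  A^T y >= c,  y >= 0.

So the dual LP is:
  minimize  5y1 + 10y2 + 8y3 + 25y4
  subject to:
    y1 + 3y3 + 4y4 >= 1
    y2 + 2y3 + y4 >= 1
    y1, y2, y3, y4 >= 0

Solving the primal: x* = (0, 4).
  primal value c^T x* = 4.
Solving the dual: y* = (0, 0, 0.5, 0).
  dual value b^T y* = 4.
Strong duality: c^T x* = b^T y*. Confirmed.

4


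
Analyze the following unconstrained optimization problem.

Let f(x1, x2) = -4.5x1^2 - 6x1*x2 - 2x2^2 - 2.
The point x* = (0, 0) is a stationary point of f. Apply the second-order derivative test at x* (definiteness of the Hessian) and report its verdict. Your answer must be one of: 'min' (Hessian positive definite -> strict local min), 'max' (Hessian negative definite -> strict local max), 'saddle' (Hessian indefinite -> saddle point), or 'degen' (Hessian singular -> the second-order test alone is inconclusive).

Compute the Hessian H = grad^2 f:
  H = [[-9, -6], [-6, -4]]
Verify stationarity: grad f(x*) = H x* + g = (0, 0).
Eigenvalues of H: -13, 0.
H has a zero eigenvalue (singular; negative semidefinite but not definite), so H is neither positive definite, negative definite, nor indefinite. The second-order test alone is inconclusive -> degen.
(Indeed, f is constant along the null direction of H through x*, so x* is not a strict local extremum.)

degen


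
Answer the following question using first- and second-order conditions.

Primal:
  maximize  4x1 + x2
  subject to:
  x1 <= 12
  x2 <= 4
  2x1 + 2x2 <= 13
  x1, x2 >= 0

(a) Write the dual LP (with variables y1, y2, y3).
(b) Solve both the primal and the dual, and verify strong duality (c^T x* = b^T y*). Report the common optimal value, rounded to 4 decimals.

The standard primal-dual pair for 'max c^T x s.t. A x <= b, x >= 0' is:
  Dual:  min b^T y  s.t.  A^T y >= c,  y >= 0.

So the dual LP is:
  minimize  12y1 + 4y2 + 13y3
  subject to:
    y1 + 2y3 >= 4
    y2 + 2y3 >= 1
    y1, y2, y3 >= 0

Solving the primal: x* = (6.5, 0).
  primal value c^T x* = 26.
Solving the dual: y* = (0, 0, 2).
  dual value b^T y* = 26.
Strong duality: c^T x* = b^T y*. Confirmed.

26


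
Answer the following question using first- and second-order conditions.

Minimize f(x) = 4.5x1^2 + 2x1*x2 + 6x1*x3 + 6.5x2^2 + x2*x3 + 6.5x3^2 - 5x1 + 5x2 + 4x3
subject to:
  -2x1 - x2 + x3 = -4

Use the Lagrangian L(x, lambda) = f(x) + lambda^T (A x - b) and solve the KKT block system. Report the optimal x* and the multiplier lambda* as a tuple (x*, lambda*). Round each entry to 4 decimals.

Form the Lagrangian:
  L(x, lambda) = (1/2) x^T Q x + c^T x + lambda^T (A x - b)
Stationarity (grad_x L = 0): Q x + c + A^T lambda = 0.
Primal feasibility: A x = b.

This gives the KKT block system:
  [ Q   A^T ] [ x     ]   [-c ]
  [ A    0  ] [ lambda ] = [ b ]

Solving the linear system:
  x*      = (1.6679, -0.4659, -1.1301)
  lambda* = (1.1494)
  f(x*)   = -5.2957

x* = (1.6679, -0.4659, -1.1301), lambda* = (1.1494)


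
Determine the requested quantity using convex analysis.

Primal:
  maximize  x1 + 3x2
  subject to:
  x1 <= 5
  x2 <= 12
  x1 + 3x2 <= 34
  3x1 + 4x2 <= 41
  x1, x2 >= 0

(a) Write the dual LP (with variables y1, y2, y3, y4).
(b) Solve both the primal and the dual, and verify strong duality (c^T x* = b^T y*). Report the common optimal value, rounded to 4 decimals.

The standard primal-dual pair for 'max c^T x s.t. A x <= b, x >= 0' is:
  Dual:  min b^T y  s.t.  A^T y >= c,  y >= 0.

So the dual LP is:
  minimize  5y1 + 12y2 + 34y3 + 41y4
  subject to:
    y1 + y3 + 3y4 >= 1
    y2 + 3y3 + 4y4 >= 3
    y1, y2, y3, y4 >= 0

Solving the primal: x* = (0, 10.25).
  primal value c^T x* = 30.75.
Solving the dual: y* = (0, 0, 0, 0.75).
  dual value b^T y* = 30.75.
Strong duality: c^T x* = b^T y*. Confirmed.

30.75


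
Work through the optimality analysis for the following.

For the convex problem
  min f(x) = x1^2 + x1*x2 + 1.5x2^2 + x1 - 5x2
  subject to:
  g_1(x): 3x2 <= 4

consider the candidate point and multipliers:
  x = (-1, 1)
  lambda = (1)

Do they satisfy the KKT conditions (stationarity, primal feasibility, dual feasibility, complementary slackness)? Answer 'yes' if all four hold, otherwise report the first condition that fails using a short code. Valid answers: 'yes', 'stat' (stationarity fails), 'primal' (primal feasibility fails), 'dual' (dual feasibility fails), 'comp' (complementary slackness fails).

Gradient of f: grad f(x) = Q x + c = (0, -3)
Constraint values g_i(x) = a_i^T x - b_i:
  g_1((-1, 1)) = -1
Stationarity residual: grad f(x) + sum_i lambda_i a_i = (0, 0)
  -> stationarity OK
Primal feasibility (all g_i <= 0): OK
Dual feasibility (all lambda_i >= 0): OK
Complementary slackness (lambda_i * g_i(x) = 0 for all i): FAILS

Verdict: the first failing condition is complementary_slackness -> comp.

comp


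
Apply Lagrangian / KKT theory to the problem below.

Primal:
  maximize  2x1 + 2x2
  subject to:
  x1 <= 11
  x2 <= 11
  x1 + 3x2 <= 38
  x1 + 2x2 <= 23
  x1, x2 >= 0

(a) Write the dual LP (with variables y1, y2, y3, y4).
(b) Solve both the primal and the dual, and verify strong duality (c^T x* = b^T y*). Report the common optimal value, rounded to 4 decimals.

The standard primal-dual pair for 'max c^T x s.t. A x <= b, x >= 0' is:
  Dual:  min b^T y  s.t.  A^T y >= c,  y >= 0.

So the dual LP is:
  minimize  11y1 + 11y2 + 38y3 + 23y4
  subject to:
    y1 + y3 + y4 >= 2
    y2 + 3y3 + 2y4 >= 2
    y1, y2, y3, y4 >= 0

Solving the primal: x* = (11, 6).
  primal value c^T x* = 34.
Solving the dual: y* = (1, 0, 0, 1).
  dual value b^T y* = 34.
Strong duality: c^T x* = b^T y*. Confirmed.

34


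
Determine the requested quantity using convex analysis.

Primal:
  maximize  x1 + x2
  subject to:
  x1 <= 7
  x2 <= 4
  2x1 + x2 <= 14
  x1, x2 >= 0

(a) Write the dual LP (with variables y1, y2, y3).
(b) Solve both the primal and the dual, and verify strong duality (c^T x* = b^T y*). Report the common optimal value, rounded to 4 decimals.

The standard primal-dual pair for 'max c^T x s.t. A x <= b, x >= 0' is:
  Dual:  min b^T y  s.t.  A^T y >= c,  y >= 0.

So the dual LP is:
  minimize  7y1 + 4y2 + 14y3
  subject to:
    y1 + 2y3 >= 1
    y2 + y3 >= 1
    y1, y2, y3 >= 0

Solving the primal: x* = (5, 4).
  primal value c^T x* = 9.
Solving the dual: y* = (0, 0.5, 0.5).
  dual value b^T y* = 9.
Strong duality: c^T x* = b^T y*. Confirmed.

9


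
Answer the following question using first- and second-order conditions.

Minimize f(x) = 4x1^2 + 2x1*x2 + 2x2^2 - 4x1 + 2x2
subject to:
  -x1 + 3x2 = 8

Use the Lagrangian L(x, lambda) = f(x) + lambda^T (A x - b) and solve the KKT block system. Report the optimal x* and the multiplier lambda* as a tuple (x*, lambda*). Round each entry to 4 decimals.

Form the Lagrangian:
  L(x, lambda) = (1/2) x^T Q x + c^T x + lambda^T (A x - b)
Stationarity (grad_x L = 0): Q x + c + A^T lambda = 0.
Primal feasibility: A x = b.

This gives the KKT block system:
  [ Q   A^T ] [ x     ]   [-c ]
  [ A    0  ] [ lambda ] = [ b ]

Solving the linear system:
  x*      = (-0.5682, 2.4773)
  lambda* = (-3.5909)
  f(x*)   = 17.9773

x* = (-0.5682, 2.4773), lambda* = (-3.5909)


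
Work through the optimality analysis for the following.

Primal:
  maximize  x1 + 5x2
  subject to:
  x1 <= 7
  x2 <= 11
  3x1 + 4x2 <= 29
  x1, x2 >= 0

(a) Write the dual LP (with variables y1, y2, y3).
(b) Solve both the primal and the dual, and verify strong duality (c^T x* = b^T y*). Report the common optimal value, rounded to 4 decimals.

The standard primal-dual pair for 'max c^T x s.t. A x <= b, x >= 0' is:
  Dual:  min b^T y  s.t.  A^T y >= c,  y >= 0.

So the dual LP is:
  minimize  7y1 + 11y2 + 29y3
  subject to:
    y1 + 3y3 >= 1
    y2 + 4y3 >= 5
    y1, y2, y3 >= 0

Solving the primal: x* = (0, 7.25).
  primal value c^T x* = 36.25.
Solving the dual: y* = (0, 0, 1.25).
  dual value b^T y* = 36.25.
Strong duality: c^T x* = b^T y*. Confirmed.

36.25


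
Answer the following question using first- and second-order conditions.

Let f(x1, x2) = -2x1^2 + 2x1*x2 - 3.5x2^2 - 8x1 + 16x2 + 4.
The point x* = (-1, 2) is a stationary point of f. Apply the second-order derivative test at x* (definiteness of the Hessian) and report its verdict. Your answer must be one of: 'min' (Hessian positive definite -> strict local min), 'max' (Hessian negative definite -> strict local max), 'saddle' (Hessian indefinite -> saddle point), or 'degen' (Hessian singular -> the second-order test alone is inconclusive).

Compute the Hessian H = grad^2 f:
  H = [[-4, 2], [2, -7]]
Verify stationarity: grad f(x*) = H x* + g = (0, 0).
Eigenvalues of H: -8, -3.
Both eigenvalues < 0, so H is negative definite -> x* is a strict local max.

max


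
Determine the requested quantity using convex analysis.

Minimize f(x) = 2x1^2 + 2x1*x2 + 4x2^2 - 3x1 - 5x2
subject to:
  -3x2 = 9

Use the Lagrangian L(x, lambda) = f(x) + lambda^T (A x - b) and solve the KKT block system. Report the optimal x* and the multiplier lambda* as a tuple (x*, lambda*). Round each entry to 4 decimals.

Form the Lagrangian:
  L(x, lambda) = (1/2) x^T Q x + c^T x + lambda^T (A x - b)
Stationarity (grad_x L = 0): Q x + c + A^T lambda = 0.
Primal feasibility: A x = b.

This gives the KKT block system:
  [ Q   A^T ] [ x     ]   [-c ]
  [ A    0  ] [ lambda ] = [ b ]

Solving the linear system:
  x*      = (2.25, -3)
  lambda* = (-8.1667)
  f(x*)   = 40.875

x* = (2.25, -3), lambda* = (-8.1667)


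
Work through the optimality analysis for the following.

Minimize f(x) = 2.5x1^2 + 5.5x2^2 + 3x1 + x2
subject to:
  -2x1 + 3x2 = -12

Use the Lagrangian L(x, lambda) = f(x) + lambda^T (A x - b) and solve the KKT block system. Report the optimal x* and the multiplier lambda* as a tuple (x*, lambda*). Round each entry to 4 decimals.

Form the Lagrangian:
  L(x, lambda) = (1/2) x^T Q x + c^T x + lambda^T (A x - b)
Stationarity (grad_x L = 0): Q x + c + A^T lambda = 0.
Primal feasibility: A x = b.

This gives the KKT block system:
  [ Q   A^T ] [ x     ]   [-c ]
  [ A    0  ] [ lambda ] = [ b ]

Solving the linear system:
  x*      = (2.5955, -2.2697)
  lambda* = (7.9888)
  f(x*)   = 50.691

x* = (2.5955, -2.2697), lambda* = (7.9888)


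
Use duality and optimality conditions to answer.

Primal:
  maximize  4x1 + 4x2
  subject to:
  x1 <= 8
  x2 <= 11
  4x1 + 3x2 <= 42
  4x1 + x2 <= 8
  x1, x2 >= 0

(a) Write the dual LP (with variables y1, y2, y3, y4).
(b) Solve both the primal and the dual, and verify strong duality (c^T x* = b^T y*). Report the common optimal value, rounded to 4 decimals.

The standard primal-dual pair for 'max c^T x s.t. A x <= b, x >= 0' is:
  Dual:  min b^T y  s.t.  A^T y >= c,  y >= 0.

So the dual LP is:
  minimize  8y1 + 11y2 + 42y3 + 8y4
  subject to:
    y1 + 4y3 + 4y4 >= 4
    y2 + 3y3 + y4 >= 4
    y1, y2, y3, y4 >= 0

Solving the primal: x* = (0, 8).
  primal value c^T x* = 32.
Solving the dual: y* = (0, 0, 0, 4).
  dual value b^T y* = 32.
Strong duality: c^T x* = b^T y*. Confirmed.

32


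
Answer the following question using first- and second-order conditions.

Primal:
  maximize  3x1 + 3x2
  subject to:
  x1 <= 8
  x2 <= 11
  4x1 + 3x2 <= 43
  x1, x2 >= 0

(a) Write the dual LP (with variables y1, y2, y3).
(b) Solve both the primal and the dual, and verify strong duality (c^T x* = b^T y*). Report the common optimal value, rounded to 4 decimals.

The standard primal-dual pair for 'max c^T x s.t. A x <= b, x >= 0' is:
  Dual:  min b^T y  s.t.  A^T y >= c,  y >= 0.

So the dual LP is:
  minimize  8y1 + 11y2 + 43y3
  subject to:
    y1 + 4y3 >= 3
    y2 + 3y3 >= 3
    y1, y2, y3 >= 0

Solving the primal: x* = (2.5, 11).
  primal value c^T x* = 40.5.
Solving the dual: y* = (0, 0.75, 0.75).
  dual value b^T y* = 40.5.
Strong duality: c^T x* = b^T y*. Confirmed.

40.5


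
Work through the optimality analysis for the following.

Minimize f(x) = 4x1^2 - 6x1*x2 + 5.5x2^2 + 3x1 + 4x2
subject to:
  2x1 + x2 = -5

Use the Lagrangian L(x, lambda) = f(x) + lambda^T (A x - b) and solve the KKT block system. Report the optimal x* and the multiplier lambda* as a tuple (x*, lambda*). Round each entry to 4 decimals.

Form the Lagrangian:
  L(x, lambda) = (1/2) x^T Q x + c^T x + lambda^T (A x - b)
Stationarity (grad_x L = 0): Q x + c + A^T lambda = 0.
Primal feasibility: A x = b.

This gives the KKT block system:
  [ Q   A^T ] [ x     ]   [-c ]
  [ A    0  ] [ lambda ] = [ b ]

Solving the linear system:
  x*      = (-1.7763, -1.4474)
  lambda* = (1.2632)
  f(x*)   = -2.4013

x* = (-1.7763, -1.4474), lambda* = (1.2632)


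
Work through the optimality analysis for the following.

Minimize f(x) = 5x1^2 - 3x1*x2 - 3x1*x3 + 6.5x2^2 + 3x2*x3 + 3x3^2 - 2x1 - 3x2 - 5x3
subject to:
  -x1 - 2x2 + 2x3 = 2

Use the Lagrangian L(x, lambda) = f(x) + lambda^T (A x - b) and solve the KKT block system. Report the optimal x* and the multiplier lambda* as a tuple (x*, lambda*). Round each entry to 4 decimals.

Form the Lagrangian:
  L(x, lambda) = (1/2) x^T Q x + c^T x + lambda^T (A x - b)
Stationarity (grad_x L = 0): Q x + c + A^T lambda = 0.
Primal feasibility: A x = b.

This gives the KKT block system:
  [ Q   A^T ] [ x     ]   [-c ]
  [ A    0  ] [ lambda ] = [ b ]

Solving the linear system:
  x*      = (0.5279, -0.0083, 1.2556)
  lambda* = (-0.4625)
  f(x*)   = -3.192

x* = (0.5279, -0.0083, 1.2556), lambda* = (-0.4625)


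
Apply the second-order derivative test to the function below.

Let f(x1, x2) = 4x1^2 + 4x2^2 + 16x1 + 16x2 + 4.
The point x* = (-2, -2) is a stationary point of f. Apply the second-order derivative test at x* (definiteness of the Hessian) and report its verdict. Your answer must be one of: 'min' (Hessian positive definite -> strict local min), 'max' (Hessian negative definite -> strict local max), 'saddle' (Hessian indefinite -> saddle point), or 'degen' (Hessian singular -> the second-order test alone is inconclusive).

Compute the Hessian H = grad^2 f:
  H = [[8, 0], [0, 8]]
Verify stationarity: grad f(x*) = H x* + g = (0, 0).
Eigenvalues of H: 8, 8.
Both eigenvalues > 0, so H is positive definite -> x* is a strict local min.

min


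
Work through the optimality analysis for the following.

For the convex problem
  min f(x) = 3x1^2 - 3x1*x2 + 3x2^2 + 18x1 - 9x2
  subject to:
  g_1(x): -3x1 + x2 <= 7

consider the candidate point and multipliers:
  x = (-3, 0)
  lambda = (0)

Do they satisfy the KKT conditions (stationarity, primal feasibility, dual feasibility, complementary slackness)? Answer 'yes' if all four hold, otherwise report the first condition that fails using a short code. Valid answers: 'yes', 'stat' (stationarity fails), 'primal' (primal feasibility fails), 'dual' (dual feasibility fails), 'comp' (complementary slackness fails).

Gradient of f: grad f(x) = Q x + c = (0, 0)
Constraint values g_i(x) = a_i^T x - b_i:
  g_1((-3, 0)) = 2
Stationarity residual: grad f(x) + sum_i lambda_i a_i = (0, 0)
  -> stationarity OK
Primal feasibility (all g_i <= 0): FAILS
Dual feasibility (all lambda_i >= 0): OK
Complementary slackness (lambda_i * g_i(x) = 0 for all i): OK

Verdict: the first failing condition is primal_feasibility -> primal.

primal


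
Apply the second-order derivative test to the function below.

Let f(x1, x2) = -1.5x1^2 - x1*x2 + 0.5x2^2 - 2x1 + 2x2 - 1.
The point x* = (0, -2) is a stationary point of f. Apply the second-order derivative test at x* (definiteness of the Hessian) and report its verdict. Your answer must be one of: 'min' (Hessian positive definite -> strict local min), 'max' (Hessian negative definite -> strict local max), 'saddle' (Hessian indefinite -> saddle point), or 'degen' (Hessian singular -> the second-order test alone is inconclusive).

Compute the Hessian H = grad^2 f:
  H = [[-3, -1], [-1, 1]]
Verify stationarity: grad f(x*) = H x* + g = (0, 0).
Eigenvalues of H: -3.2361, 1.2361.
Eigenvalues have mixed signs, so H is indefinite -> x* is a saddle point.

saddle


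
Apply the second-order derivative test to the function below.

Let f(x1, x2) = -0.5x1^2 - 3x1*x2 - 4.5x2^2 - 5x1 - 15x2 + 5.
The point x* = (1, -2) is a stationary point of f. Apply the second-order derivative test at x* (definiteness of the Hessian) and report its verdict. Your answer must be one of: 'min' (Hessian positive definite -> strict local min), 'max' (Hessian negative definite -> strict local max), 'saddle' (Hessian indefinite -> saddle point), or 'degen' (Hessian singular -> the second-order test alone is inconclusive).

Compute the Hessian H = grad^2 f:
  H = [[-1, -3], [-3, -9]]
Verify stationarity: grad f(x*) = H x* + g = (0, 0).
Eigenvalues of H: -10, 0.
H has a zero eigenvalue (singular; negative semidefinite but not definite), so H is neither positive definite, negative definite, nor indefinite. The second-order test alone is inconclusive -> degen.
(Indeed, f is constant along the null direction of H through x*, so x* is not a strict local extremum.)

degen


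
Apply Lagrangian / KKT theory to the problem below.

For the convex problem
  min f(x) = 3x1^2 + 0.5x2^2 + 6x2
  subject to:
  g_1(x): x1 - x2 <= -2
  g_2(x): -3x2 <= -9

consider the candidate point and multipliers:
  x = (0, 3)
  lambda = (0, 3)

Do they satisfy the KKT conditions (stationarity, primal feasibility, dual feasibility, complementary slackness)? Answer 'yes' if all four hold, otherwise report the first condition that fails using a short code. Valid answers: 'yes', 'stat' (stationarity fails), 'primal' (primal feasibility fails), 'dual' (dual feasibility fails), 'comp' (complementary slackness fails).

Gradient of f: grad f(x) = Q x + c = (0, 9)
Constraint values g_i(x) = a_i^T x - b_i:
  g_1((0, 3)) = -1
  g_2((0, 3)) = 0
Stationarity residual: grad f(x) + sum_i lambda_i a_i = (0, 0)
  -> stationarity OK
Primal feasibility (all g_i <= 0): OK
Dual feasibility (all lambda_i >= 0): OK
Complementary slackness (lambda_i * g_i(x) = 0 for all i): OK

Verdict: yes, KKT holds.

yes


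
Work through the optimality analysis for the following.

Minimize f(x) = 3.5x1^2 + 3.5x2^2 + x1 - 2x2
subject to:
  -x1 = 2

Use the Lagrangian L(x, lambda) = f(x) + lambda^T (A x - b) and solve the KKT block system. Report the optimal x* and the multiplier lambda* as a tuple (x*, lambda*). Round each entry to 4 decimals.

Form the Lagrangian:
  L(x, lambda) = (1/2) x^T Q x + c^T x + lambda^T (A x - b)
Stationarity (grad_x L = 0): Q x + c + A^T lambda = 0.
Primal feasibility: A x = b.

This gives the KKT block system:
  [ Q   A^T ] [ x     ]   [-c ]
  [ A    0  ] [ lambda ] = [ b ]

Solving the linear system:
  x*      = (-2, 0.2857)
  lambda* = (-13)
  f(x*)   = 11.7143

x* = (-2, 0.2857), lambda* = (-13)


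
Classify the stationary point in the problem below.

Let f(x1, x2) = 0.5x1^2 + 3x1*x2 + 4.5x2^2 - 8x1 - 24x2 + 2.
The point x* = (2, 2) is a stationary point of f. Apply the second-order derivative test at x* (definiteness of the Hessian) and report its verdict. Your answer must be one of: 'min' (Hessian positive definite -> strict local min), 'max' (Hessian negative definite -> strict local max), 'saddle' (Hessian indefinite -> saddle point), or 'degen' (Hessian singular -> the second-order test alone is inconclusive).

Compute the Hessian H = grad^2 f:
  H = [[1, 3], [3, 9]]
Verify stationarity: grad f(x*) = H x* + g = (0, 0).
Eigenvalues of H: 0, 10.
H has a zero eigenvalue (singular; positive semidefinite but not definite), so H is neither positive definite, negative definite, nor indefinite. The second-order test alone is inconclusive -> degen.
(Indeed, f is constant along the null direction of H through x*, so x* is not a strict local extremum.)

degen


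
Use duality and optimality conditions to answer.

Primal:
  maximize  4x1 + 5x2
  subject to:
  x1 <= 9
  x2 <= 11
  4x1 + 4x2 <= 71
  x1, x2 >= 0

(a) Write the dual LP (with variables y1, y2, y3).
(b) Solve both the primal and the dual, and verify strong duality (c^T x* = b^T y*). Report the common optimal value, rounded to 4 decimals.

The standard primal-dual pair for 'max c^T x s.t. A x <= b, x >= 0' is:
  Dual:  min b^T y  s.t.  A^T y >= c,  y >= 0.

So the dual LP is:
  minimize  9y1 + 11y2 + 71y3
  subject to:
    y1 + 4y3 >= 4
    y2 + 4y3 >= 5
    y1, y2, y3 >= 0

Solving the primal: x* = (6.75, 11).
  primal value c^T x* = 82.
Solving the dual: y* = (0, 1, 1).
  dual value b^T y* = 82.
Strong duality: c^T x* = b^T y*. Confirmed.

82


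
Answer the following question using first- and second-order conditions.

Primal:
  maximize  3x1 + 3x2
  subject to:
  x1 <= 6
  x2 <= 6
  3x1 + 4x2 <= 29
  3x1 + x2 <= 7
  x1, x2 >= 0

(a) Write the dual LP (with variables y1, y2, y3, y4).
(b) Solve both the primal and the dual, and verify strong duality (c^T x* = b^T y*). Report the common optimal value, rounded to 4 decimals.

The standard primal-dual pair for 'max c^T x s.t. A x <= b, x >= 0' is:
  Dual:  min b^T y  s.t.  A^T y >= c,  y >= 0.

So the dual LP is:
  minimize  6y1 + 6y2 + 29y3 + 7y4
  subject to:
    y1 + 3y3 + 3y4 >= 3
    y2 + 4y3 + y4 >= 3
    y1, y2, y3, y4 >= 0

Solving the primal: x* = (0.3333, 6).
  primal value c^T x* = 19.
Solving the dual: y* = (0, 2, 0, 1).
  dual value b^T y* = 19.
Strong duality: c^T x* = b^T y*. Confirmed.

19


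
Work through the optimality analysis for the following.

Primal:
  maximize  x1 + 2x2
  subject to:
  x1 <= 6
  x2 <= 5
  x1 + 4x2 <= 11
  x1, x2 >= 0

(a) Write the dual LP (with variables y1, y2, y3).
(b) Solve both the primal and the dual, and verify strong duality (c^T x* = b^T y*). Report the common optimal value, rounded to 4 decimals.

The standard primal-dual pair for 'max c^T x s.t. A x <= b, x >= 0' is:
  Dual:  min b^T y  s.t.  A^T y >= c,  y >= 0.

So the dual LP is:
  minimize  6y1 + 5y2 + 11y3
  subject to:
    y1 + y3 >= 1
    y2 + 4y3 >= 2
    y1, y2, y3 >= 0

Solving the primal: x* = (6, 1.25).
  primal value c^T x* = 8.5.
Solving the dual: y* = (0.5, 0, 0.5).
  dual value b^T y* = 8.5.
Strong duality: c^T x* = b^T y*. Confirmed.

8.5


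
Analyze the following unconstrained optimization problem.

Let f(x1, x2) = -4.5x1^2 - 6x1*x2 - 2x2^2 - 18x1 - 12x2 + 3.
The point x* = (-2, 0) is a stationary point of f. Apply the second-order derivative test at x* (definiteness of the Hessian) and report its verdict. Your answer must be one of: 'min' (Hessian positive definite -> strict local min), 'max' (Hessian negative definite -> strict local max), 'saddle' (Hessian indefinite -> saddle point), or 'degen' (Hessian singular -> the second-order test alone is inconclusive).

Compute the Hessian H = grad^2 f:
  H = [[-9, -6], [-6, -4]]
Verify stationarity: grad f(x*) = H x* + g = (0, 0).
Eigenvalues of H: -13, 0.
H has a zero eigenvalue (singular; negative semidefinite but not definite), so H is neither positive definite, negative definite, nor indefinite. The second-order test alone is inconclusive -> degen.
(Indeed, f is constant along the null direction of H through x*, so x* is not a strict local extremum.)

degen


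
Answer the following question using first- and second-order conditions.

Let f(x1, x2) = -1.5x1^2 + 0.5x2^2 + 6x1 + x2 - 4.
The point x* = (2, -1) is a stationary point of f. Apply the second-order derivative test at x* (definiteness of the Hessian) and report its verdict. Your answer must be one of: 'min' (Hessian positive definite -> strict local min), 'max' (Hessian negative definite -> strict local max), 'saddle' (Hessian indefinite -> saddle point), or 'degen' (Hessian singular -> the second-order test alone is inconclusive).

Compute the Hessian H = grad^2 f:
  H = [[-3, 0], [0, 1]]
Verify stationarity: grad f(x*) = H x* + g = (0, 0).
Eigenvalues of H: -3, 1.
Eigenvalues have mixed signs, so H is indefinite -> x* is a saddle point.

saddle
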